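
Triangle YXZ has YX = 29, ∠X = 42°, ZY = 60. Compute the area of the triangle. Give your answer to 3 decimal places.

Law of sines: sin Z = YX·sin X/ZY ≈ 0.32341.
Since ZY ≥ YX, only the acute value applies: ∠Z ≈ 18.87°.
Then ∠Y = 180° − ∠X − ∠Z ≈ 119.13°.
Law of sines gives XZ = ZY·sin Y/sin X ≈ 78.327.
Area = ½·ZY·YX·sin Y ≈ 759.96.

area ≈ 759.956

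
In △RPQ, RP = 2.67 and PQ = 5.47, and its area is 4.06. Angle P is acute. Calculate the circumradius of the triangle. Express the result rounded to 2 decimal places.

3.21

From area = ½·RP·PQ·sin P, we get sin P = 2·area/(RP·PQ) ≈ 0.55598.
Taking the acute solution, ∠P ≈ 0.590 rad.
Law of cosines then gives QR ≈ 3.5736.
Circumradius = QR/(2 sin P) ≈ 3.2138.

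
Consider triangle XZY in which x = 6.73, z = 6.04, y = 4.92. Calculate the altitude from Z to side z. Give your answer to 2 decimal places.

Semiperimeter s = (6.73 + 6.04 + 4.92)/2 = 8.845.
Heron's formula: area = √(8.845·2.115·2.805·3.925) ≈ 14.351.
The altitude from Z has length 2·area/z ≈ 4.7521.

h_Z ≈ 4.75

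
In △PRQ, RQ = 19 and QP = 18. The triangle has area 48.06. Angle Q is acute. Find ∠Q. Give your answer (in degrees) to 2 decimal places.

∠Q ≈ 16.32°

From area = ½·RQ·QP·sin Q, we get sin Q = 2·area/(RQ·QP) ≈ 0.28105.
Taking the acute solution, ∠Q ≈ 16.32°.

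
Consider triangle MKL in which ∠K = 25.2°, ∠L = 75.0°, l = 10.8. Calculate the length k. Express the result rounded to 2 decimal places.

4.76

The third angle is ∠M = 180° − ∠K − ∠L = 79.80°.
Law of sines: k = l·sin K/sin L ≈ 4.7606.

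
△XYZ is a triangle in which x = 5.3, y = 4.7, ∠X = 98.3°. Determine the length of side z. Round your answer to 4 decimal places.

Law of sines: sin Y = y·sin X/x ≈ 0.87750.
Since x ≥ y, only the acute value applies: ∠Y ≈ 61.34°.
Then ∠Z = 180° − ∠X − ∠Y ≈ 20.36°.
Law of sines gives z = x·sin Z/sin X ≈ 1.8632.

1.8632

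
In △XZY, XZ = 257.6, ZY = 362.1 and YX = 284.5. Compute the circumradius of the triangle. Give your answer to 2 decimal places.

By the law of cosines, cos X = (YX² + XZ² − ZY²) / (2·YX·XZ) ≈ 0.11040, so ∠X ≈ 83.66°.
Circumradius = ZY/(2 sin X) ≈ 182.16.

R ≈ 182.16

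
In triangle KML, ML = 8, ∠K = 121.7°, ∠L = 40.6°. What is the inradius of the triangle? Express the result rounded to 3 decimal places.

0.877

The third angle is ∠M = 180° − ∠L − ∠K = 17.70°.
Law of sines: LK = ML·sin M/sin K ≈ 2.8588.
Law of sines: KM = ML·sin L/sin K ≈ 6.1191.
Area = ½·ML·LK·sin L ≈ 7.4416.
Semiperimeter s = (8+2.8588+6.1191)/2 = 8.4889.
Inradius = area/s = 7.4416/8.4889 ≈ 0.87663.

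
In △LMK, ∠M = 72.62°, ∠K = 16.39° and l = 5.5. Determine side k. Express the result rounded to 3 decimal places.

The third angle is ∠L = 180° − ∠M − ∠K = 90.99°.
Law of sines: k = l·sin K/sin L ≈ 1.5522.

1.552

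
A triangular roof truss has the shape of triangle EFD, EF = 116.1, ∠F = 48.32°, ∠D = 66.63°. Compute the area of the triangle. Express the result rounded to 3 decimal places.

4971.724

The third angle is ∠E = 180° − ∠F − ∠D = 65.05°.
Law of sines: FD = EF·sin E/sin D ≈ 114.67.
Law of sines: DE = EF·sin F/sin D ≈ 94.461.
Area = ½·EF·FD·sin F ≈ 4971.7.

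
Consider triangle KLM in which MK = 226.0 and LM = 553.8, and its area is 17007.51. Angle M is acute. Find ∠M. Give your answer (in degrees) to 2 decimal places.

From area = ½·LM·MK·sin M, we get sin M = 2·area/(LM·MK) ≈ 0.27177.
Taking the acute solution, ∠M ≈ 15.77°.

15.77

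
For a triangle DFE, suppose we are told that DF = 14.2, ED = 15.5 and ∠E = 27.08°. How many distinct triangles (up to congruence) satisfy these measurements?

2

ED·sin E = 15.5·sin(27.08°) ≈ 7.056.
Since ED sin E < DF < ED (7.056 < 14.2 < 15.5), two triangles exist.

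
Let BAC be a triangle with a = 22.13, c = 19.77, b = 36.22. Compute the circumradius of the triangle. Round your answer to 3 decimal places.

R ≈ 20.814

By the law of cosines, cos B = (a² + c² − b²) / (2·a·c) ≈ -0.49290, so ∠B ≈ 119.53°.
Circumradius = b/(2 sin B) ≈ 20.814.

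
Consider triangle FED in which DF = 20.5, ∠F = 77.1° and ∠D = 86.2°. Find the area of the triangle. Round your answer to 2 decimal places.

area ≈ 711.20

The third angle is ∠E = 180° − ∠D − ∠F = 16.70°.
Law of sines: ED = DF·sin F/sin E ≈ 69.538.
Law of sines: FE = DF·sin D/sin E ≈ 71.182.
Area = ½·DF·ED·sin D ≈ 711.2.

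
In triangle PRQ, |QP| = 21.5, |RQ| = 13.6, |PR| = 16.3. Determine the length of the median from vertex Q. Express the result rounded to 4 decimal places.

m_Q ≈ 16.0369

Median from Q: ½√(2·|RQ|² + 2·|QP|² − |PR|²) ≈ 16.037.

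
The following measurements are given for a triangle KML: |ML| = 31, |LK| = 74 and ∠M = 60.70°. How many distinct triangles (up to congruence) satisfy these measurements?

|ML|·sin M = 31·sin(60.70°) ≈ 27.03.
Since |LK| ≥ |ML|, exactly one triangle exists.

1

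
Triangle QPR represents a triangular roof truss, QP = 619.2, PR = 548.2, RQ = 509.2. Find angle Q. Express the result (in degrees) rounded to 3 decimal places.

∠Q ≈ 57.138°

By the law of cosines, cos Q = (RQ² + QP² − PR²) / (2·RQ·QP) ≈ 0.54262, so ∠Q ≈ 57.14°.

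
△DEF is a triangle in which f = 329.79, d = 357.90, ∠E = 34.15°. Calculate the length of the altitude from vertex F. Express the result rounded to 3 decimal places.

200.911

By the law of cosines, e² = f² + d² − 2·f·d·cos E = 41494, so e ≈ 203.7.
Area = ½·f·d·sin E ≈ 33129.
The altitude from F has length 2·area/f ≈ 200.91.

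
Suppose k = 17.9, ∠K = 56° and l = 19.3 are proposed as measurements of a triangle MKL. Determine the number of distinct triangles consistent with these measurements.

2

l·sin K = 19.3·sin(56°) ≈ 16.
Since l sin K < k < l (16 < 17.9 < 19.3), two triangles exist.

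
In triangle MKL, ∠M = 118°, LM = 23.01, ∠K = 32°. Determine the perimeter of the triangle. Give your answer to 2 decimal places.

The third angle is ∠L = 180° − ∠M − ∠K = 30.00°.
Law of sines: KL = LM·sin M/sin K ≈ 38.339.
Law of sines: MK = LM·sin L/sin K ≈ 21.711.
Semiperimeter s = (38.339+23.01+21.711)/2 = 41.53.
Perimeter = 38.339 + 23.01 + 21.711 = 83.06.

perimeter ≈ 83.06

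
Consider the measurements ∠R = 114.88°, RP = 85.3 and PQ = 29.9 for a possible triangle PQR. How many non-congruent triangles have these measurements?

0

RP·sin R = 85.3·sin(114.88°) ≈ 77.38.
Since ∠R is not acute, a triangle exists only if PQ > RP; here PQ ≤ RP, so there is no triangle.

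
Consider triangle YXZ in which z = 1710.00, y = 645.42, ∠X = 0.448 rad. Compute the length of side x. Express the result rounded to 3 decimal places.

By the law of cosines, x² = z² + y² − 2·z·y·cos X = 1.3512e+06, so x ≈ 1162.4.

1162.395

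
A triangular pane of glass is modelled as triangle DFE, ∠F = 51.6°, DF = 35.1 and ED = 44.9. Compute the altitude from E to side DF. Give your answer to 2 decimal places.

Law of sines: sin E = DF·sin F/ED ≈ 0.61264.
Since ED ≥ DF, only the acute value applies: ∠E ≈ 37.78°.
Then ∠D = 180° − ∠F − ∠E ≈ 90.62°.
Law of sines gives FE = ED·sin D/sin F ≈ 57.289.
Area = ½·ED·DF·sin D ≈ 787.95.
The altitude from E has length 2·area/DF ≈ 44.897.

h_E ≈ 44.90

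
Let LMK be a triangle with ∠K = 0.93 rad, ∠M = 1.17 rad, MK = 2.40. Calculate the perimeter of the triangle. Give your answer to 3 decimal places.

7.189

The third angle is ∠L = π − ∠M − ∠K = 1.042 rad.
Law of sines: KL = MK·sin M/sin L ≈ 2.56.
Law of sines: LM = MK·sin K/sin L ≈ 2.2288.
Semiperimeter s = (2.4+2.56+2.2288)/2 = 3.5944.
Perimeter = 2.4 + 2.56 + 2.2288 = 7.1887.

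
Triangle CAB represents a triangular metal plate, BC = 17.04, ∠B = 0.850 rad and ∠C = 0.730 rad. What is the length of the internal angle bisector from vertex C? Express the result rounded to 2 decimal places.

t_C ≈ 13.66

The third angle is ∠A = π − ∠B − ∠C = 1.562 rad.
Law of sines: AB = BC·sin C/sin A ≈ 11.364.
Law of sines: CA = BC·sin B/sin A ≈ 12.802.
The bisector from C has length 2·BC·CA·cos(∠C/2)/(BC+CA) ≈ 13.657.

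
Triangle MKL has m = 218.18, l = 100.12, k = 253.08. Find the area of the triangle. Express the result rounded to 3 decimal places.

area ≈ 10803.410

Semiperimeter s = (218.18 + 253.08 + 100.12)/2 = 285.69.
Heron's formula: area = √(285.69·67.51·32.61·185.57) ≈ 10803.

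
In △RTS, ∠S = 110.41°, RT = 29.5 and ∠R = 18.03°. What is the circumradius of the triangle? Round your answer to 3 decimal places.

The third angle is ∠T = 180° − ∠S − ∠R = 51.56°.
Law of sines: TS = RT·sin R/sin S ≈ 9.7423.
Law of sines: SR = RT·sin T/sin S ≈ 24.654.
Circumradius = RT/(2 sin S) ≈ 15.738.

15.738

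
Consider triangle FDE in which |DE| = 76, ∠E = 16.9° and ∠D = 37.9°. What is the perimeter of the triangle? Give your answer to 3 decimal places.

perimeter ≈ 160.170

The third angle is ∠F = 180° − ∠D − ∠E = 125.20°.
Law of sines: |EF| = |DE|·sin D/sin F ≈ 57.133.
Law of sines: |FD| = |DE|·sin E/sin F ≈ 27.037.
Semiperimeter s = (76+57.133+27.037)/2 = 80.085.
Perimeter = 76 + 57.133 + 27.037 = 160.17.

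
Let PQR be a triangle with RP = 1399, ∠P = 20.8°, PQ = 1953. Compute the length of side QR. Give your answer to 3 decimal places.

By the law of cosines, QR² = RP² + PQ² − 2·RP·PQ·cos P = 6.6306e+05, so QR ≈ 814.29.

814.285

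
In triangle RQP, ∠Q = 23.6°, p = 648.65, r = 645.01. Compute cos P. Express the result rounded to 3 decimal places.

cos P ≈ 0.191

By the law of cosines, q² = p² + r² − 2·p·r·cos Q = 69999, so q ≈ 264.57.
Law of cosines again: cos P = (r² + q² − p²)/(2·r·q) ≈ 0.19129, so ∠P ≈ 78.97°.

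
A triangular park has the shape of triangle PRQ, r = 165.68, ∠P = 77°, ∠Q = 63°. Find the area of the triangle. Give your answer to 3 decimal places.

The third angle is ∠R = 180° − ∠Q − ∠P = 40.00°.
Law of sines: p = r·sin P/sin R ≈ 251.15.
Law of sines: q = r·sin Q/sin R ≈ 229.66.
Area = ½·r·p·sin Q ≈ 18537.

area ≈ 18537.343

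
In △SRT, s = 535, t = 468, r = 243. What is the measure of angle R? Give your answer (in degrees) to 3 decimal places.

By the law of cosines, cos R = (t² + s² − r²) / (2·t·s) ≈ 0.89105, so ∠R ≈ 27.00°.

26.995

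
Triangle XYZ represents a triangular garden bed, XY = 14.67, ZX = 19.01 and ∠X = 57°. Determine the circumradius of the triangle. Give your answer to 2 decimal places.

R ≈ 9.85

By the law of cosines, YZ² = ZX² + XY² − 2·ZX·XY·cos X = 272.81, so YZ ≈ 16.517.
Area = ½·ZX·XY·sin X ≈ 116.94.
Circumradius = YZ/(2 sin X) ≈ 9.8472.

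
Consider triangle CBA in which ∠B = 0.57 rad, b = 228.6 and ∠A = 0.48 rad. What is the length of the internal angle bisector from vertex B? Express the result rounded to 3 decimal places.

t_B ≈ 245.020

The third angle is ∠C = π − ∠B − ∠A = 2.092 rad.
Law of sines: c = b·sin C/sin B ≈ 367.46.
Law of sines: a = b·sin A/sin B ≈ 195.62.
The bisector from B has length 2·a·c·cos(∠B/2)/(a+c) ≈ 245.02.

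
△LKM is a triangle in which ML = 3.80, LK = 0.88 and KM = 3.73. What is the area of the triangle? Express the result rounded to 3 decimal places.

Semiperimeter s = (3.73 + 3.8 + 0.88)/2 = 4.205.
Heron's formula: area = √(4.205·0.475·0.405·3.325) ≈ 1.64.

area ≈ 1.640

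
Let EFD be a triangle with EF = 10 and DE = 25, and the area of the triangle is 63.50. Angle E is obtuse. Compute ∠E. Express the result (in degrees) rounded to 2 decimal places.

From area = ½·DE·EF·sin E, we get sin E = 2·area/(DE·EF) ≈ 0.50800.
Taking the obtuse solution, ∠E ≈ 149.47°.

∠E ≈ 149.47°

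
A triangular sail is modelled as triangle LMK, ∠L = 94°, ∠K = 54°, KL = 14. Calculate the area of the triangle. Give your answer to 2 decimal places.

area ≈ 149.25

The third angle is ∠M = 180° − ∠K − ∠L = 32.00°.
Law of sines: MK = KL·sin L/sin M ≈ 26.355.
Law of sines: LM = KL·sin K/sin M ≈ 21.374.
Area = ½·KL·MK·sin K ≈ 149.25.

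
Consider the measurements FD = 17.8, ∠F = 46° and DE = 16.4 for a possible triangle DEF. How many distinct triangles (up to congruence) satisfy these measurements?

2

FD·sin F = 17.8·sin(46°) ≈ 12.8.
Since FD sin F < DE < FD (12.8 < 16.4 < 17.8), two triangles exist.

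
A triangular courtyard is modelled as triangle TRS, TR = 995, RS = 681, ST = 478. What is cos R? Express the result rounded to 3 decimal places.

0.904

By the law of cosines, cos R = (TR² + RS² − ST²) / (2·TR·RS) ≈ 0.90416, so ∠R ≈ 25.29°.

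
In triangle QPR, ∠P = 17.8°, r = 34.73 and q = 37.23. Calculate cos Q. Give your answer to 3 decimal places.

By the law of cosines, p² = r² + q² − 2·r·q·cos P = 130.04, so p ≈ 11.404.
Law of cosines again: cos Q = (p² + r² − q²)/(2·p·r) ≈ -0.06294, so ∠Q ≈ 93.61°.

-0.063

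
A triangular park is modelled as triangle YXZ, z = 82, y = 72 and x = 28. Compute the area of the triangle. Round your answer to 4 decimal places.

Semiperimeter s = (72 + 28 + 82)/2 = 91.
Heron's formula: area = √(91·19·63·9) ≈ 990.12.

990.1227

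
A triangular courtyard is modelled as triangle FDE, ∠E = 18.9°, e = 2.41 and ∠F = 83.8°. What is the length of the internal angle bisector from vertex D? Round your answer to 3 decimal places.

2.839

The third angle is ∠D = 180° − ∠E − ∠F = 77.30°.
Law of sines: f = e·sin F/sin E ≈ 7.3967.
Law of sines: d = e·sin D/sin E ≈ 7.2581.
The bisector from D has length 2·e·f·cos(∠D/2)/(e+f) ≈ 2.8392.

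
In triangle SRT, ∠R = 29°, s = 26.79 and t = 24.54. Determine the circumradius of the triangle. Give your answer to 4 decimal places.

13.4437

By the law of cosines, r² = t² + s² − 2·t·s·cos R = 169.92, so r ≈ 13.035.
Area = ½·t·s·sin R ≈ 159.36.
Circumradius = r/(2 sin R) ≈ 13.444.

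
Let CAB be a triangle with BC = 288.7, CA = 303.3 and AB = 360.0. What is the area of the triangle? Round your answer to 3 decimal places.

area ≈ 42261.755

Semiperimeter s = (360 + 288.7 + 303.3)/2 = 476.
Heron's formula: area = √(476·116·187.3·172.7) ≈ 42262.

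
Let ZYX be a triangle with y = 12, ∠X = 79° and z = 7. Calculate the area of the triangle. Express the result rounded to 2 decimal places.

Area = ½·z·y·sin X ≈ 41.228.

area ≈ 41.23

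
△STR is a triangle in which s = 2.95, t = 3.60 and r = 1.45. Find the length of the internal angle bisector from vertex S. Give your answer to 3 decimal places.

t_S ≈ 1.854

By the law of cosines, cos S = (t² + r² − s²) / (2·t·r) ≈ 0.60920, so ∠S ≈ 52.47°.
The bisector from S has length 2·t·r·cos(∠S/2)/(t+r) ≈ 1.8544.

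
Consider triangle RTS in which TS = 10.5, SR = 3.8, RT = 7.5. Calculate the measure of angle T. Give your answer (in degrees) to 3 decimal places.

∠T ≈ 15.103°

By the law of cosines, cos T = (RT² + TS² − SR²) / (2·RT·TS) ≈ 0.96546, so ∠T ≈ 15.10°.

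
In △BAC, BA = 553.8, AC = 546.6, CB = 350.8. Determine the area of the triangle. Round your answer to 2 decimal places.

area ≈ 91450.59

Semiperimeter s = (546.6 + 350.8 + 553.8)/2 = 725.6.
Heron's formula: area = √(725.6·179·374.8·171.8) ≈ 91451.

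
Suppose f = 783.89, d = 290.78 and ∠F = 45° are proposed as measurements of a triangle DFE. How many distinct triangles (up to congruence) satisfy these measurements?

d·sin F = 290.78·sin(45°) ≈ 205.6.
Since f ≥ d, exactly one triangle exists.

1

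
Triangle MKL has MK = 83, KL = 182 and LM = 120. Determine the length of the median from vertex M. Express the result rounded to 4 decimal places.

m_M ≈ 48.6158

Median from M: ½√(2·LM² + 2·MK² − KL²) ≈ 48.616.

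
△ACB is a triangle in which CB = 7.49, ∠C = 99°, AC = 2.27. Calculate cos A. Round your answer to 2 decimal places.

By the law of cosines, BA² = AC² + CB² − 2·AC·CB·cos C = 66.572, so BA ≈ 8.1592.
Law of cosines again: cos A = (BA² + AC² − CB²)/(2·BA·AC) ≈ 0.42182, so ∠A ≈ 65.05°.

cos A ≈ 0.42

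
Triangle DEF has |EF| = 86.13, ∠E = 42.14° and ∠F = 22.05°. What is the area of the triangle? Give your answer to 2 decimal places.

area ≈ 1037.81

The third angle is ∠D = 180° − ∠E − ∠F = 115.81°.
Law of sines: |FD| = |EF|·sin E/sin D ≈ 64.192.
Law of sines: |DE| = |EF|·sin F/sin D ≈ 35.918.
Area = ½·|EF|·|FD|·sin F ≈ 1037.8.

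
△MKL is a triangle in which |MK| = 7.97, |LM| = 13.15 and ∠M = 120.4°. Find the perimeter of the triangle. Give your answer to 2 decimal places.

By the law of cosines, |KL|² = |LM|² + |MK|² − 2·|LM|·|MK|·cos M = 342.51, so |KL| ≈ 18.507.
Semiperimeter s = (18.507+13.15+7.97)/2 = 19.814.
Perimeter = 18.507 + 13.15 + 7.97 = 39.627.

perimeter ≈ 39.63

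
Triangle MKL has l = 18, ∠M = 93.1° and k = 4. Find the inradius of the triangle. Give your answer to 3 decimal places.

By the law of cosines, m² = k² + l² − 2·k·l·cos M = 347.79, so m ≈ 18.649.
Area = ½·k·l·sin M ≈ 35.947.
Semiperimeter s = (18.649+4+18)/2 = 20.325.
Inradius = area/s = 35.947/20.325 ≈ 1.7687.

r ≈ 1.769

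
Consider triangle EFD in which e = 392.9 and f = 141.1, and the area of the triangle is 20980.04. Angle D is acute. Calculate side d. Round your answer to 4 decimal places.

319.0862

From area = ½·e·f·sin D, we get sin D = 2·area/(e·f) ≈ 0.75688.
Taking the acute solution, ∠D ≈ 0.859 rad.
Law of cosines then gives d ≈ 319.09.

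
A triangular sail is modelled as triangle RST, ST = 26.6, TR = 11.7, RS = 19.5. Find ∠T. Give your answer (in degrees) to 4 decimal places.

By the law of cosines, cos T = (ST² + TR² − RS²) / (2·ST·TR) ≈ 0.74577, so ∠T ≈ 41.77°.

41.7743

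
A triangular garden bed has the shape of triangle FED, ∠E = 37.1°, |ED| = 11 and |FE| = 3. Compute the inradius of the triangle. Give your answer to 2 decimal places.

By the law of cosines, |DF|² = |FE|² + |ED|² − 2·|FE|·|ED|·cos E = 77.359, so |DF| ≈ 8.7954.
Area = ½·|FE|·|ED|·sin E ≈ 9.9529.
Semiperimeter s = (11+8.7954+3)/2 = 11.398.
Inradius = area/s = 9.9529/11.398 ≈ 0.87324.

r ≈ 0.87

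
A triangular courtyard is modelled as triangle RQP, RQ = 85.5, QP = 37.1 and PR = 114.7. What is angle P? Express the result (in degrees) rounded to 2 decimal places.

31.94

By the law of cosines, cos P = (QP² + PR² − RQ²) / (2·QP·PR) ≈ 0.84860, so ∠P ≈ 31.94°.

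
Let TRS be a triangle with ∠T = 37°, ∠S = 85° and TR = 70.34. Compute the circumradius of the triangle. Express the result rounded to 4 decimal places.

The third angle is ∠R = 180° − ∠S − ∠T = 58.00°.
Law of sines: RS = TR·sin T/sin S ≈ 42.493.
Law of sines: ST = TR·sin R/sin S ≈ 59.88.
Circumradius = TR/(2 sin S) ≈ 35.304.

35.3043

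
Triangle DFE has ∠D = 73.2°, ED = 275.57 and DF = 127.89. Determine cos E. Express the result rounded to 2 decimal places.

By the law of cosines, FE² = ED² + DF² − 2·ED·DF·cos D = 71922, so FE ≈ 268.18.
Law of cosines again: cos E = (FE² + ED² − DF²)/(2·FE·ED) ≈ 0.88971, so ∠E ≈ 27.16°.

cos E ≈ 0.89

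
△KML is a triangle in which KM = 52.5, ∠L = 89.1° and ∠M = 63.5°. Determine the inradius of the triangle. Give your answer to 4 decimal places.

r ≈ 9.1813

The third angle is ∠K = 180° − ∠M − ∠L = 27.40°.
Law of sines: ML = KM·sin K/sin L ≈ 24.163.
Law of sines: LK = KM·sin M/sin L ≈ 46.99.
Area = ½·KM·ML·sin M ≈ 567.65.
Semiperimeter s = (24.163+46.99+52.5)/2 = 61.827.
Inradius = area/s = 567.65/61.827 ≈ 9.1813.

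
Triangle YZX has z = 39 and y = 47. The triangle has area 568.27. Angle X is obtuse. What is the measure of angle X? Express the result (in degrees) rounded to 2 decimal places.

From area = ½·y·z·sin X, we get sin X = 2·area/(y·z) ≈ 0.62004.
Taking the obtuse solution, ∠X ≈ 141.68°.

∠X ≈ 141.68°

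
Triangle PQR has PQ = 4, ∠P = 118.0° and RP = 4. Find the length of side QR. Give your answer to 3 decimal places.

6.857

By the law of cosines, QR² = RP² + PQ² − 2·RP·PQ·cos P = 47.023, so QR ≈ 6.8573.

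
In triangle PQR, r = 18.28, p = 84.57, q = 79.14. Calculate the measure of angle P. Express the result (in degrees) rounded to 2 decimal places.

By the law of cosines, cos P = (q² + r² − p²) / (2·q·r) ≈ -0.19174, so ∠P ≈ 101.05°.

101.05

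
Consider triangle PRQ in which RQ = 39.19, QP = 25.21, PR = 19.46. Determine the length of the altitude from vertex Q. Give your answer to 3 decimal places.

Semiperimeter s = (39.19 + 25.21 + 19.46)/2 = 41.93.
Heron's formula: area = √(41.93·2.74·16.72·22.47) ≈ 207.76.
The altitude from Q has length 2·area/PR ≈ 21.352.

h_Q ≈ 21.352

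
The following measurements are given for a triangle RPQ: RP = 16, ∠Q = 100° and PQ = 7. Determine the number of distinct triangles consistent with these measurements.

1

PQ·sin Q = 7·sin(100°) ≈ 6.894.
Since ∠Q is not acute, a triangle exists only if RP > PQ; here RP > PQ, so there is exactly one triangle.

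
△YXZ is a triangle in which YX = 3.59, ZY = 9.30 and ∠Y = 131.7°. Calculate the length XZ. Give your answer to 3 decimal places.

By the law of cosines, XZ² = ZY² + YX² − 2·ZY·YX·cos Y = 143.8, so XZ ≈ 11.992.

11.992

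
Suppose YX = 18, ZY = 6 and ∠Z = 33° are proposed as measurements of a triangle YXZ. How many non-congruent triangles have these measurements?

1

ZY·sin Z = 6·sin(33°) ≈ 3.268.
Since YX ≥ ZY, exactly one triangle exists.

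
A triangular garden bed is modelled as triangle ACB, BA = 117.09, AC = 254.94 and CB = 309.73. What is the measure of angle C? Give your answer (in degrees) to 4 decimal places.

∠C ≈ 21.2204°

By the law of cosines, cos C = (AC² + CB² − BA²) / (2·AC·CB) ≈ 0.93219, so ∠C ≈ 21.22°.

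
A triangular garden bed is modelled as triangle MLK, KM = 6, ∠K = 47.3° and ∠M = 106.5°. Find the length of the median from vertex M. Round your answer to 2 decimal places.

5.04

The third angle is ∠L = 180° − ∠K − ∠M = 26.20°.
Law of sines: LK = KM·sin M/sin L ≈ 13.03.
Law of sines: ML = KM·sin K/sin L ≈ 9.9874.
Median from M: ½√(2·KM² + 2·ML² − LK²) ≈ 5.0425.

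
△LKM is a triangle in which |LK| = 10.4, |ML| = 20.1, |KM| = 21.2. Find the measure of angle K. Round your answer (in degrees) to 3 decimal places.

By the law of cosines, cos K = (|LK|² + |KM|² − |ML|²) / (2·|LK|·|KM|) ≈ 0.34831, so ∠K ≈ 69.62°.

∠K ≈ 69.616°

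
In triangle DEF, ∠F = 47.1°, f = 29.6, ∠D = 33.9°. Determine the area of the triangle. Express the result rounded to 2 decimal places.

area ≈ 329.44

The third angle is ∠E = 180° − ∠F − ∠D = 99.00°.
Law of sines: d = f·sin D/sin F ≈ 22.537.
Law of sines: e = f·sin E/sin F ≈ 39.91.
Area = ½·f·d·sin E ≈ 329.44.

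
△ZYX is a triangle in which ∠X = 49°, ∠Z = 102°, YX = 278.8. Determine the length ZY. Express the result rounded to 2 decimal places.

215.11

The third angle is ∠Y = 180° − ∠X − ∠Z = 29.00°.
Law of sines: ZY = YX·sin X/sin Z ≈ 215.11.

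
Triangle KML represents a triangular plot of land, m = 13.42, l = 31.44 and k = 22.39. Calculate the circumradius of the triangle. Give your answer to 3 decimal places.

By the law of cosines, cos K = (m² + l² − k²) / (2·m·l) ≈ 0.79073, so ∠K ≈ 37.75°.
Circumradius = k/(2 sin K) ≈ 18.288.

18.288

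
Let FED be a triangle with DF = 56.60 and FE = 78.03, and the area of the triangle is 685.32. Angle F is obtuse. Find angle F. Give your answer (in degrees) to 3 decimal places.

From area = ½·DF·FE·sin F, we get sin F = 2·area/(DF·FE) ≈ 0.31035.
Taking the obtuse solution, ∠F ≈ 161.92°.

∠F ≈ 161.920°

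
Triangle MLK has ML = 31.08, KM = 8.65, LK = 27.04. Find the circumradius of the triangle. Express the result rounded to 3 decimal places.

16.537

By the law of cosines, cos M = (KM² + ML² − LK²) / (2·KM·ML) ≈ 0.57585, so ∠M ≈ 54.84°.
Circumradius = LK/(2 sin M) ≈ 16.537.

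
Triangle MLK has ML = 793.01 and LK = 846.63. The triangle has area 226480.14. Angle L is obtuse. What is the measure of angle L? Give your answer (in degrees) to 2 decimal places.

From area = ½·ML·LK·sin L, we get sin L = 2·area/(ML·LK) ≈ 0.67466.
Taking the obtuse solution, ∠L ≈ 137.57°.

∠L ≈ 137.57°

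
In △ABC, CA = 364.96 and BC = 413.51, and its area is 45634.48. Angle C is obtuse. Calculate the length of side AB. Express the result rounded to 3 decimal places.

From area = ½·BC·CA·sin C, we get sin C = 2·area/(BC·CA) ≈ 0.60477.
Taking the obtuse solution, ∠C ≈ 142.79°.
Law of cosines then gives AB ≈ 737.94.

737.945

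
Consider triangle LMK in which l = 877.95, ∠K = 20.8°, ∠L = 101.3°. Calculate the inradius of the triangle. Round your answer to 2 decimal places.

The third angle is ∠M = 180° − ∠K − ∠L = 57.90°.
Law of sines: m = l·sin M/sin L ≈ 758.43.
Law of sines: k = l·sin K/sin L ≈ 317.93.
Area = ½·l·m·sin K ≈ 1.1823e+05.
Semiperimeter s = (877.95+758.43+317.93)/2 = 977.16.
Inradius = area/s = 1.1823e+05/977.16 ≈ 120.99.

120.99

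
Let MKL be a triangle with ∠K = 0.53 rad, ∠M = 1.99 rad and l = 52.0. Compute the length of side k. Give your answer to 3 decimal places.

45.142

The third angle is ∠L = π − ∠M − ∠K = 0.622 rad.
Law of sines: k = l·sin K/sin L ≈ 45.142.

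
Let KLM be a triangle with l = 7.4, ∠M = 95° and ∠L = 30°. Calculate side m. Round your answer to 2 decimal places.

The third angle is ∠K = 180° − ∠L − ∠M = 55.00°.
Law of sines: m = l·sin M/sin L ≈ 14.744.

14.74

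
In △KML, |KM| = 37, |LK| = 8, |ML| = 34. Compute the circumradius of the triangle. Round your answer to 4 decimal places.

By the law of cosines, cos K = (|LK|² + |KM|² − |ML|²) / (2·|LK|·|KM|) ≈ 0.46791, so ∠K ≈ 1.084 rad.
Circumradius = |ML|/(2 sin K) ≈ 19.236.

19.2356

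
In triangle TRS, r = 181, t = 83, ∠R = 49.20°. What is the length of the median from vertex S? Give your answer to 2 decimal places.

Law of sines: sin T = t·sin R/r ≈ 0.34713.
Since r ≥ t, only the acute value applies: ∠T ≈ 20.31°.
Then ∠S = 180° − ∠R − ∠T ≈ 110.49°.
Law of sines gives s = r·sin S/sin R ≈ 223.98.
Median from S: ½√(2·t² + 2·r² − s²) ≈ 85.343.

m_S ≈ 85.34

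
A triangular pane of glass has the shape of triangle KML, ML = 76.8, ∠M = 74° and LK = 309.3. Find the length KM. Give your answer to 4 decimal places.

321.5294

Law of sines: sin K = ML·sin M/LK ≈ 0.23868.
Since LK ≥ ML, only the acute value applies: ∠K ≈ 13.81°.
Then ∠L = 180° − ∠M − ∠K ≈ 92.19°.
Law of sines gives KM = LK·sin L/sin M ≈ 321.53.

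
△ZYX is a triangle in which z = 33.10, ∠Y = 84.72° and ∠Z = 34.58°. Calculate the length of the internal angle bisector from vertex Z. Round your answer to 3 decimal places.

The third angle is ∠X = 180° − ∠Z − ∠Y = 60.70°.
Law of sines: y = z·sin Y/sin Z ≈ 58.073.
Law of sines: x = z·sin X/sin Z ≈ 50.859.
The bisector from Z has length 2·y·x·cos(∠Z/2)/(y+x) ≈ 51.777.

t_Z ≈ 51.777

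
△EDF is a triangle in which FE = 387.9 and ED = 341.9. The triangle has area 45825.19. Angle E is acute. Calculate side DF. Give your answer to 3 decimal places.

From area = ½·FE·ED·sin E, we get sin E = 2·area/(FE·ED) ≈ 0.69106.
Taking the acute solution, ∠E ≈ 43.71°.
Law of cosines then gives DF ≈ 275.03.

275.032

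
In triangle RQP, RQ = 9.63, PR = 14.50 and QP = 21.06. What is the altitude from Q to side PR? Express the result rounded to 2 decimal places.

Semiperimeter s = (21.06 + 14.5 + 9.63)/2 = 22.595.
Heron's formula: area = √(22.595·1.535·8.095·12.965) ≈ 60.333.
The altitude from Q has length 2·area/PR ≈ 8.3218.

h_Q ≈ 8.32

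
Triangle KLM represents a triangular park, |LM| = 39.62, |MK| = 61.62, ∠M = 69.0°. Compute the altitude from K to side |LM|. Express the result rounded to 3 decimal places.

h_K ≈ 57.527

By the law of cosines, |KL|² = |LM|² + |MK|² − 2·|LM|·|MK|·cos M = 3616.9, so |KL| ≈ 60.141.
Area = ½·|LM|·|MK|·sin M ≈ 1139.6.
The altitude from K has length 2·area/|LM| ≈ 57.527.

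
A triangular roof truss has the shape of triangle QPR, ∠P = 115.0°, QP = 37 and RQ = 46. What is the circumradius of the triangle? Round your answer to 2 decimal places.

Law of sines: sin R = QP·sin P/RQ ≈ 0.72899.
Since RQ ≥ QP, only the acute value applies: ∠R ≈ 46.80°.
Then ∠Q = 180° − ∠P − ∠R ≈ 18.20°.
Law of sines gives PR = RQ·sin Q/sin P ≈ 15.851.
Circumradius = RQ/(2 sin P) ≈ 25.378.

25.38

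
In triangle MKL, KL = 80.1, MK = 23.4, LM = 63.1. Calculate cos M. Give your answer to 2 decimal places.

By the law of cosines, cos M = (LM² + MK² − KL²) / (2·LM·MK) ≈ -0.63894, so ∠M ≈ 129.71°.

cos M ≈ -0.64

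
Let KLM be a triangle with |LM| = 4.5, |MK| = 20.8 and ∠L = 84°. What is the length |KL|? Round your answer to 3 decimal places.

20.783

Law of sines: sin K = |LM|·sin L/|MK| ≈ 0.21516.
Since |MK| ≥ |LM|, only the acute value applies: ∠K ≈ 12.42°.
Then ∠M = 180° − ∠L − ∠K ≈ 83.58°.
Law of sines gives |KL| = |MK|·sin M/sin L ≈ 20.783.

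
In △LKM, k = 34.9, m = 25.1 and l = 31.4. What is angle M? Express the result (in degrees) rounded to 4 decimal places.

By the law of cosines, cos M = (l² + k² − m²) / (2·l·k) ≈ 0.71814, so ∠M ≈ 44.10°.

∠M ≈ 44.0989°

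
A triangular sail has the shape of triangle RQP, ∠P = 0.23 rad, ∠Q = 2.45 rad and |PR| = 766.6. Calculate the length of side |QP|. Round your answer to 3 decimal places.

The third angle is ∠R = π − ∠Q − ∠P = 0.462 rad.
Law of sines: |QP| = |PR|·sin R/sin Q ≈ 535.35.

535.345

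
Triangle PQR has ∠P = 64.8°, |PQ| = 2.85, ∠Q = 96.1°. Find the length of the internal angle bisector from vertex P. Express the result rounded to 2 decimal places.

The third angle is ∠R = 180° − ∠P − ∠Q = 19.10°.
Law of sines: |QR| = |PQ|·sin P/sin R ≈ 7.8809.
Law of sines: |RP| = |PQ|·sin Q/sin R ≈ 8.6605.
The bisector from P has length 2·|RP|·|PQ|·cos(∠P/2)/(|RP|+|PQ|) ≈ 3.621.

3.62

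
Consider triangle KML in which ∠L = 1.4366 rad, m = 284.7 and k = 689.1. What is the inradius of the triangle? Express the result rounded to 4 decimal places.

115.4998

By the law of cosines, l² = k² + m² − 2·k·m·cos L = 5.0342e+05, so l ≈ 709.52.
Area = ½·k·m·sin L ≈ 97211.
Semiperimeter s = (689.1+284.7+709.52)/2 = 841.66.
Inradius = area/s = 97211/841.66 ≈ 115.5.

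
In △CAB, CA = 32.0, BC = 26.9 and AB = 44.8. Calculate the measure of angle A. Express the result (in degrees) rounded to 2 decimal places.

36.41

By the law of cosines, cos A = (CA² + AB² − BC²) / (2·CA·AB) ≈ 0.80477, so ∠A ≈ 36.41°.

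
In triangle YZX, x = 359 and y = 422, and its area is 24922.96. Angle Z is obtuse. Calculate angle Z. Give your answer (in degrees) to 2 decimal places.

160.79

From area = ½·x·y·sin Z, we get sin Z = 2·area/(x·y) ≈ 0.32902.
Taking the obtuse solution, ∠Z ≈ 160.79°.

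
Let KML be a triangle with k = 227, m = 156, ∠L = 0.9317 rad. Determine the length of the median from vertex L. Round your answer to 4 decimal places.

171.8353

By the law of cosines, l² = k² + m² − 2·k·m·cos L = 33621, so l ≈ 183.36.
Median from L: ½√(2·k² + 2·m² − l²) ≈ 171.84.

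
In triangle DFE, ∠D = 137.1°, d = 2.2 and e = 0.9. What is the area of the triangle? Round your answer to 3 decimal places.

area ≈ 0.445

Law of sines: sin E = e·sin D/d ≈ 0.27848.
Since d ≥ e, only the acute value applies: ∠E ≈ 16.17°.
Then ∠F = 180° − ∠D − ∠E ≈ 26.73°.
Law of sines gives f = d·sin F/sin D ≈ 1.4537.
Area = ½·d·e·sin F ≈ 0.4453.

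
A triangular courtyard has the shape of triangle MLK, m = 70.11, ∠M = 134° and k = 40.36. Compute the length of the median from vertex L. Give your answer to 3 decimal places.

Law of sines: sin K = k·sin M/m ≈ 0.41410.
Since m ≥ k, only the acute value applies: ∠K ≈ 24.46°.
Then ∠L = 180° − ∠M − ∠K ≈ 21.54°.
Law of sines gives l = m·sin L/sin M ≈ 35.78.
Median from L: ½√(2·k² + 2·m² − l²) ≈ 54.333.

54.333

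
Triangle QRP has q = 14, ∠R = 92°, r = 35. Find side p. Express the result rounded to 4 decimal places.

31.5932

Law of sines: sin Q = q·sin R/r ≈ 0.39976.
Since r ≥ q, only the acute value applies: ∠Q ≈ 23.56°.
Then ∠P = 180° − ∠R − ∠Q ≈ 64.44°.
Law of sines gives p = r·sin P/sin R ≈ 31.593.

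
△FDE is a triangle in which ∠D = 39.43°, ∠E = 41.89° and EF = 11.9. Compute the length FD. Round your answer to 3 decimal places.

The third angle is ∠F = 180° − ∠D − ∠E = 98.68°.
Law of sines: FD = EF·sin E/sin D ≈ 12.51.

12.510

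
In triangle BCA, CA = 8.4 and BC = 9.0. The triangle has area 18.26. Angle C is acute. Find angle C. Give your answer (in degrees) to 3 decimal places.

∠C ≈ 28.886°

From area = ½·BC·CA·sin C, we get sin C = 2·area/(BC·CA) ≈ 0.48307.
Taking the acute solution, ∠C ≈ 28.89°.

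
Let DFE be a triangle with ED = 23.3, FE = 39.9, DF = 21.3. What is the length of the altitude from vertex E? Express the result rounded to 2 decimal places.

h_E ≈ 18.64

Semiperimeter s = (39.9 + 23.3 + 21.3)/2 = 42.25.
Heron's formula: area = √(42.25·2.35·18.95·20.95) ≈ 198.54.
The altitude from E has length 2·area/DF ≈ 18.642.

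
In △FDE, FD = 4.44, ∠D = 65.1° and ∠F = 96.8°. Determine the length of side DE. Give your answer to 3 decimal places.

14.191

The third angle is ∠E = 180° − ∠F − ∠D = 18.10°.
Law of sines: DE = FD·sin F/sin E ≈ 14.191.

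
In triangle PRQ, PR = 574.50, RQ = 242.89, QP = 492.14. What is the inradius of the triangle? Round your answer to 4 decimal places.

90.6143

Semiperimeter s = (242.89 + 492.14 + 574.5)/2 = 654.76.
Heron's formula: area = √(654.76·411.88·162.62·80.265) ≈ 59331.
Inradius = area/s = 59331/654.76 ≈ 90.614.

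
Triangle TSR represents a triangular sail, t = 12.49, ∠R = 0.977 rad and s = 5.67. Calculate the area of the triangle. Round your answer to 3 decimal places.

area ≈ 29.348

Area = ½·t·s·sin R ≈ 29.348.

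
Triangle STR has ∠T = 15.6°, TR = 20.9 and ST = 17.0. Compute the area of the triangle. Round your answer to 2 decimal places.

area ≈ 47.77

Area = ½·ST·TR·sin T ≈ 47.774.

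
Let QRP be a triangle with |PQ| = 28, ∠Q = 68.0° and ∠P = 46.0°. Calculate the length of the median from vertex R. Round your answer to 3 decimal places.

The third angle is ∠R = 180° − ∠P − ∠Q = 66.00°.
Law of sines: |RP| = |PQ|·sin Q/sin R ≈ 28.418.
Law of sines: |QR| = |PQ|·sin P/sin R ≈ 22.048.
Median from R: ½√(2·|QR|² + 2·|RP|² − |PQ|²) ≈ 21.233.

m_R ≈ 21.233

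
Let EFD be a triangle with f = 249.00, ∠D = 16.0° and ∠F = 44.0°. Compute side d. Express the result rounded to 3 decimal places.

98.802

The third angle is ∠E = 180° − ∠F − ∠D = 120.00°.
Law of sines: d = f·sin D/sin F ≈ 98.802.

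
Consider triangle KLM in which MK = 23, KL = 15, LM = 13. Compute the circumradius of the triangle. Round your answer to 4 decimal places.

R ≈ 12.2578

By the law of cosines, cos K = (MK² + KL² − LM²) / (2·MK·KL) ≈ 0.84783, so ∠K ≈ 32.02°.
Circumradius = LM/(2 sin K) ≈ 12.258.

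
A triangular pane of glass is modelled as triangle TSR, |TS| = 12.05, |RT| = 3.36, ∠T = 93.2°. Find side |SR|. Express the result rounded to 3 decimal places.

By the law of cosines, |SR|² = |RT|² + |TS|² − 2·|RT|·|TS|·cos T = 161.01, so |SR| ≈ 12.689.

12.689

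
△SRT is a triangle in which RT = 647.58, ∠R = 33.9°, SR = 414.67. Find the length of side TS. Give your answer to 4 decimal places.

381.4988

By the law of cosines, TS² = SR² + RT² − 2·SR·RT·cos R = 1.4554e+05, so TS ≈ 381.5.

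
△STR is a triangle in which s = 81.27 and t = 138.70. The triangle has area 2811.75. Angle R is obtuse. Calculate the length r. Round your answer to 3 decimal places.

213.028

From area = ½·s·t·sin R, we get sin R = 2·area/(s·t) ≈ 0.49888.
Taking the obtuse solution, ∠R ≈ 150.07°.
Law of cosines then gives r ≈ 213.03.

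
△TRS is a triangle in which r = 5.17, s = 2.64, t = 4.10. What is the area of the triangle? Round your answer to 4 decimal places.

area ≈ 5.3615

Semiperimeter p = (4.1 + 5.17 + 2.64)/2 = 5.955.
Heron's formula: area = √(5.955·1.855·0.785·3.315) ≈ 5.3615.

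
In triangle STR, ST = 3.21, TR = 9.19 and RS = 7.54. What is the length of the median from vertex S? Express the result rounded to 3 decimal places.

Median from S: ½√(2·RS² + 2·ST² − TR²) ≈ 3.5304.

m_S ≈ 3.530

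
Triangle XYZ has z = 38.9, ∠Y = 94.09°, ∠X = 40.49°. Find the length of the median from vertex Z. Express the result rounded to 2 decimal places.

m_Z ≈ 41.64

The third angle is ∠Z = 180° − ∠X − ∠Y = 45.42°.
Law of sines: x = z·sin X/sin Z ≈ 35.462.
Law of sines: y = z·sin Y/sin Z ≈ 54.475.
Median from Z: ½√(2·x² + 2·y² − z²) ≈ 41.644.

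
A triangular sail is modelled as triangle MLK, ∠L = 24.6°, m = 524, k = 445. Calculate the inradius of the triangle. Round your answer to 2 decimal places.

r ≈ 81.61

By the law of cosines, l² = k² + m² − 2·k·m·cos L = 48570, so l ≈ 220.39.
Area = ½·k·m·sin L ≈ 48534.
Semiperimeter s = (524+220.39+445)/2 = 594.69.
Inradius = area/s = 48534/594.69 ≈ 81.612.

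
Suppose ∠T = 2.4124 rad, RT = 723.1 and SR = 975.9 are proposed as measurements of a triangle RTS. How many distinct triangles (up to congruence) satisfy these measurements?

RT·sin T = 723.1·sin(2.4124 rad) ≈ 481.8.
Since ∠T is not acute, a triangle exists only if SR > RT; here SR > RT, so there is exactly one triangle.

1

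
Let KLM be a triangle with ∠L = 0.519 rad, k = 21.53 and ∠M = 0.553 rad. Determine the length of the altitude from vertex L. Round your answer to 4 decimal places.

h_L ≈ 11.3085

The third angle is ∠K = π − ∠L − ∠M = 2.070 rad.
Law of sines: l = k·sin L/sin K ≈ 12.161.
Law of sines: m = k·sin M/sin K ≈ 12.877.
Area = ½·k·l·sin M ≈ 68.76.
The altitude from L has length 2·area/l ≈ 11.308.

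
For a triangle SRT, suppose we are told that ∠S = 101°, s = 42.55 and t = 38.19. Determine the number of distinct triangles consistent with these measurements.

1

t·sin S = 38.19·sin(101°) ≈ 37.49.
Since ∠S is not acute, a triangle exists only if s > t; here s > t, so there is exactly one triangle.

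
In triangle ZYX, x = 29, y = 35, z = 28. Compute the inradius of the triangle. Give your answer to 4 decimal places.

Semiperimeter s = (28 + 35 + 29)/2 = 46.
Heron's formula: area = √(46·18·11·17) ≈ 393.49.
Inradius = area/s = 393.49/46 ≈ 8.5542.

8.5542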